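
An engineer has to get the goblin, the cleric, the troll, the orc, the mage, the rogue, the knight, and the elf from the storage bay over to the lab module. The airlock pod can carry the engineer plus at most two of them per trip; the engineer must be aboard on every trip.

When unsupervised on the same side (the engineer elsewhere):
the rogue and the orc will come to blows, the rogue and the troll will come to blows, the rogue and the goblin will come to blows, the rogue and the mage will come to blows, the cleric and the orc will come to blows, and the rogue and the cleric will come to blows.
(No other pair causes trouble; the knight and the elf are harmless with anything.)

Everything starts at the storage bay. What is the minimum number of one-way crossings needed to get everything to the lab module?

Counting alone: the engineer can take at most 2 across per trip to the lab module, so moving all 8 needs at least 4 loaded trips out, with a return between consecutive ones — at least 7 crossings.
The safety rule pushes this higher. Following every safe sequence of crossings, the most of the 8 that can be at the lab module as the airlock pod arrives there on crossings 7, 9, 11 is 5, 6, 7 respectively — never all 8.
So no plan with fewer than 13 crossings exists, and this one achieves 13:
1. Engineer goes to the lab module with the cleric and the rogue.  [the storage bay: the elf, the goblin, the knight, the mage, the orc, the troll | the lab module: the cleric, the rogue]
2. Engineer goes back to the storage bay with the cleric.  [the storage bay: the cleric, the elf, the goblin, the knight, the mage, the orc, the troll | the lab module: the rogue]
3. Engineer goes to the lab module with the cleric and the goblin.  [the storage bay: the elf, the knight, the mage, the orc, the troll | the lab module: the cleric, the goblin, the rogue]
4. Engineer goes back to the storage bay with the rogue.  [the storage bay: the elf, the knight, the mage, the orc, the rogue, the troll | the lab module: the cleric, the goblin]
5. Engineer goes to the lab module with the rogue and the troll.  [the storage bay: the elf, the knight, the mage, the orc | the lab module: the cleric, the goblin, the rogue, the troll]
6. Engineer goes back to the storage bay with the rogue.  [the storage bay: the elf, the knight, the mage, the orc, the rogue | the lab module: the cleric, the goblin, the troll]
7. Engineer goes to the lab module with the mage and the orc.  [the storage bay: the elf, the knight, the rogue | the lab module: the cleric, the goblin, the mage, the orc, the troll]
8. Engineer goes back to the storage bay with the cleric.  [the storage bay: the cleric, the elf, the knight, the rogue | the lab module: the goblin, the mage, the orc, the troll]
9. Engineer goes to the lab module with the cleric and the knight.  [the storage bay: the elf, the rogue | the lab module: the cleric, the goblin, the knight, the mage, the orc, the troll]
10. Engineer goes back to the storage bay with the cleric.  [the storage bay: the cleric, the elf, the rogue | the lab module: the goblin, the knight, the mage, the orc, the troll]
11. Engineer goes to the lab module with the cleric and the elf.  [the storage bay: the rogue | the lab module: the cleric, the elf, the goblin, the knight, the mage, the orc, the troll]
12. Engineer goes back to the storage bay with the cleric.  [the storage bay: the cleric, the rogue | the lab module: the elf, the goblin, the knight, the mage, the orc, the troll]
13. Engineer goes to the lab module with the cleric and the rogue.  [the storage bay: — | the lab module: the cleric, the elf, the goblin, the knight, the mage, the orc, the rogue, the troll]

13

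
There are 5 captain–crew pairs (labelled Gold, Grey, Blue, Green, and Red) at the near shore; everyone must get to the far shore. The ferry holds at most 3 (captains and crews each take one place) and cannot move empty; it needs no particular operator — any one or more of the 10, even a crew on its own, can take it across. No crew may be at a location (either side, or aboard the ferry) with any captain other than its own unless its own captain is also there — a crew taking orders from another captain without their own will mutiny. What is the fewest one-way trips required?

11

Counting alone: each trip to the far shore takes at most 3 across and each return brings at least 1 back, so after t trips out (and t−1 returns) at most 3t − (t−1) of the 10 are across; that first reaches 10 at t = 5, so at least 9 crossings are needed.
The safety rule pushes this higher. Following every safe sequence of crossings, the most of the 10 that can be at the far shore as the ferry arrives there on crossing 9 is 9 — never all 10.
So no plan with fewer than 11 crossings exists, and this one achieves 11:
1. captain Gold and crew Gold cross → the far shore.
2. captain Gold crosses ← the near shore.
3. crew Blue, crew Green, and crew Grey cross → the far shore.
4. crew Gold crosses ← the near shore.
5. captain Blue, captain Green, and captain Grey cross → the far shore.
6. captain Grey and crew Grey cross ← the near shore.
7. captain Gold, captain Grey, and captain Red cross → the far shore.
8. crew Blue crosses ← the near shore.
9. crew Gold and crew Grey cross → the far shore.
10. crew Gold crosses ← the near shore.
11. crew Blue, crew Gold, and crew Red cross → the far shore.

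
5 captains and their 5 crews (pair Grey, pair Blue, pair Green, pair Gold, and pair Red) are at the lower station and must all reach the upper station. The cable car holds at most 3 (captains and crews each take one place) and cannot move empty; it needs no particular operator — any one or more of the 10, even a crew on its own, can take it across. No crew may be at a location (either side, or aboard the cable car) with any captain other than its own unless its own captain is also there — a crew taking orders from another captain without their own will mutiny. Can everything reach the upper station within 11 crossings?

Yes — this plan uses 11 crossings (≤ 11):
1. captain Grey and crew Grey cross → the upper station.
2. captain Grey crosses ← the lower station.
3. crew Blue, crew Gold, and crew Green cross → the upper station.
4. crew Grey crosses ← the lower station.
5. captain Blue, captain Gold, and captain Green cross → the upper station.
6. captain Blue and crew Blue cross ← the lower station.
7. captain Blue, captain Grey, and captain Red cross → the upper station.
8. crew Green crosses ← the lower station.
9. crew Blue and crew Grey cross → the upper station.
10. crew Grey crosses ← the lower station.
11. crew Green, crew Grey, and crew Red cross → the upper station.

Yes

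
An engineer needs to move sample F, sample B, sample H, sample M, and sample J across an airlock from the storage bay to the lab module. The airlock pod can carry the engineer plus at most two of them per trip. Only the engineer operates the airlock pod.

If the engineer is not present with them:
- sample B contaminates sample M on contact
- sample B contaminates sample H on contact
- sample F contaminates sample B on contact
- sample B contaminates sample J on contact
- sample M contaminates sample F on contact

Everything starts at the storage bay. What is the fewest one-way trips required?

7

Counting alone: the engineer can take at most 2 across per trip to the lab module, so moving all 5 needs at least 3 loaded trips out, with a return between consecutive ones — at least 5 crossings.
The safety rule pushes this higher. Following every safe sequence of crossings, the most of the 5 that can be at the lab module as the airlock pod arrives there on crossing 5 is 4 — never all 5.
So no plan with fewer than 7 crossings exists, and this one achieves 7:
1. Engineer goes to the lab module with sample B and sample F.  [the storage bay: sample H, sample J, sample M | the lab module: sample B, sample F]
2. Engineer goes back to the storage bay with sample F.  [the storage bay: sample F, sample H, sample J, sample M | the lab module: sample B]
3. Engineer goes to the lab module with sample F and sample H.  [the storage bay: sample J, sample M | the lab module: sample B, sample F, sample H]
4. Engineer goes back to the storage bay with sample B.  [the storage bay: sample B, sample J, sample M | the lab module: sample F, sample H]
5. Engineer goes to the lab module with sample B and sample J.  [the storage bay: sample M | the lab module: sample B, sample F, sample H, sample J]
6. Engineer goes back to the storage bay with sample B.  [the storage bay: sample B, sample M | the lab module: sample F, sample H, sample J]
7. Engineer goes to the lab module with sample B and sample M.  [the storage bay: — | the lab module: sample B, sample F, sample H, sample J, sample M]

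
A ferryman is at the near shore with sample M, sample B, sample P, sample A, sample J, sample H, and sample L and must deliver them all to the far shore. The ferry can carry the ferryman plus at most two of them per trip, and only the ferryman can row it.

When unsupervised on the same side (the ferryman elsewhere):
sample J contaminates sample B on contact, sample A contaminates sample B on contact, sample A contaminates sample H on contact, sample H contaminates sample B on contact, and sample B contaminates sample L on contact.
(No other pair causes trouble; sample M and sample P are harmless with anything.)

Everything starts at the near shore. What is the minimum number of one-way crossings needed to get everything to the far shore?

11

Counting alone: the ferryman can take at most 2 across per trip to the far shore, so moving all 7 needs at least 4 loaded trips out, with a return between consecutive ones — at least 7 crossings.
The safety rule pushes this higher. Following every safe sequence of crossings, the most of the 7 that can be at the far shore as the ferry arrives there on crossings 7, 9 is 5, 6 respectively — never all 7.
So no plan with fewer than 11 crossings exists, and this one achieves 11:
1. Ferryman goes to the far shore with sample A and sample B.  [the near shore: sample H, sample J, sample L, sample M, sample P | the far shore: sample A, sample B]
2. Ferryman goes back to the near shore with sample B.  [the near shore: sample B, sample H, sample J, sample L, sample M, sample P | the far shore: sample A]
3. Ferryman goes to the far shore with sample B and sample M.  [the near shore: sample H, sample J, sample L, sample P | the far shore: sample A, sample B, sample M]
4. Ferryman goes back to the near shore with sample B.  [the near shore: sample B, sample H, sample J, sample L, sample P | the far shore: sample A, sample M]
5. Ferryman goes to the far shore with sample B and sample P.  [the near shore: sample H, sample J, sample L | the far shore: sample A, sample B, sample M, sample P]
6. Ferryman goes back to the near shore with sample B.  [the near shore: sample B, sample H, sample J, sample L | the far shore: sample A, sample M, sample P]
7. Ferryman goes to the far shore with sample B and sample J.  [the near shore: sample H, sample L | the far shore: sample A, sample B, sample J, sample M, sample P]
8. Ferryman goes back to the near shore with sample B.  [the near shore: sample B, sample H, sample L | the far shore: sample A, sample J, sample M, sample P]
9. Ferryman goes to the far shore with sample B and sample L.  [the near shore: sample H | the far shore: sample A, sample B, sample J, sample L, sample M, sample P]
10. Ferryman goes back to the near shore with sample B.  [the near shore: sample B, sample H | the far shore: sample A, sample J, sample L, sample M, sample P]
11. Ferryman goes to the far shore with sample B and sample H.  [the near shore: — | the far shore: sample A, sample B, sample H, sample J, sample L, sample M, sample P]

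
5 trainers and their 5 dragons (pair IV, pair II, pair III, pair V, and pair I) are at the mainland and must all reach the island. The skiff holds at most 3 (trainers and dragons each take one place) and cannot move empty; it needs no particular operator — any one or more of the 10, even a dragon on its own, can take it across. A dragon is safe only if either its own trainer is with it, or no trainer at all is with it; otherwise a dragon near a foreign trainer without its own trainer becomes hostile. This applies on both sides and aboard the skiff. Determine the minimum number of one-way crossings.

Counting alone: each trip to the island takes at most 3 across and each return brings at least 1 back, so after t trips out (and t−1 returns) at most 3t − (t−1) of the 10 are across; that first reaches 10 at t = 5, so at least 9 crossings are needed.
The safety rule pushes this higher. Following every safe sequence of crossings, the most of the 10 that can be at the island as the skiff arrives there on crossing 9 is 9 — never all 10.
So no plan with fewer than 11 crossings exists, and this one achieves 11:
1. dragon IV and trainer IV cross → the island.
2. trainer IV crosses ← the mainland.
3. dragon II, dragon III, and dragon V cross → the island.
4. dragon IV crosses ← the mainland.
5. trainer II, trainer III, and trainer V cross → the island.
6. dragon II and trainer II cross ← the mainland.
7. trainer I, trainer II, and trainer IV cross → the island.
8. dragon III crosses ← the mainland.
9. dragon II and dragon IV cross → the island.
10. dragon IV crosses ← the mainland.
11. dragon I, dragon III, and dragon IV cross → the island.

11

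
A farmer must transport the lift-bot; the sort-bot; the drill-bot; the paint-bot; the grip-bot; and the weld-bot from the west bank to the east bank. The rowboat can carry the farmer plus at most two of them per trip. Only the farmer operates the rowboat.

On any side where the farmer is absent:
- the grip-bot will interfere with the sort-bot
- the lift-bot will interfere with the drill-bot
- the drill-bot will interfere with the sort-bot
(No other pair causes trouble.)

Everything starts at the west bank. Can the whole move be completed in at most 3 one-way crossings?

Counting alone: the farmer can take at most 2 across per trip to the east bank, so moving all 6 needs at least 3 loaded trips out, with a return between consecutive ones — at least 5 crossings.
Since 3 < 5, 3 crossings cannot be enough. (The shortest complete plan in fact takes 5:)
1. Farmer goes to the east bank with the lift-bot and the sort-bot.  [the west bank: the drill-bot, the grip-bot, the paint-bot, the weld-bot | the east bank: the lift-bot, the sort-bot]
2. Farmer goes back to the west bank alone.  [the west bank: the drill-bot, the grip-bot, the paint-bot, the weld-bot | the east bank: the lift-bot, the sort-bot]
3. Farmer goes to the east bank with the paint-bot and the weld-bot.  [the west bank: the drill-bot, the grip-bot | the east bank: the lift-bot, the paint-bot, the sort-bot, the weld-bot]
4. Farmer goes back to the west bank alone.  [the west bank: the drill-bot, the grip-bot | the east bank: the lift-bot, the paint-bot, the sort-bot, the weld-bot]
5. Farmer goes to the east bank with the drill-bot and the grip-bot.  [the west bank: — | the east bank: the drill-bot, the grip-bot, the lift-bot, the paint-bot, the sort-bot, the weld-bot]

No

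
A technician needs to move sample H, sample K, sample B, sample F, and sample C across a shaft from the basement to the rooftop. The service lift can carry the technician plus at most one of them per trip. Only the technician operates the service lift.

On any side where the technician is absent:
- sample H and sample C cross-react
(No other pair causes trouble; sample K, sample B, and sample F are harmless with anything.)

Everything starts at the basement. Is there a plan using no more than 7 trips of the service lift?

No

Counting alone: the technician can take at most 1 across per trip to the rooftop, so moving all 5 needs at least 5 loaded trips out, with a return between consecutive ones — at least 9 crossings.
Since 7 < 9, 7 crossings cannot be enough. (The shortest complete plan in fact takes 9:)
1. Technician goes to the rooftop with sample H.
2. Technician goes back to the basement alone.
3. Technician goes to the rooftop with sample K.
4. Technician goes back to the basement alone.
5. Technician goes to the rooftop with sample B.
6. Technician goes back to the basement alone.
7. Technician goes to the rooftop with sample F.
8. Technician goes back to the basement alone.
9. Technician goes to the rooftop with sample C.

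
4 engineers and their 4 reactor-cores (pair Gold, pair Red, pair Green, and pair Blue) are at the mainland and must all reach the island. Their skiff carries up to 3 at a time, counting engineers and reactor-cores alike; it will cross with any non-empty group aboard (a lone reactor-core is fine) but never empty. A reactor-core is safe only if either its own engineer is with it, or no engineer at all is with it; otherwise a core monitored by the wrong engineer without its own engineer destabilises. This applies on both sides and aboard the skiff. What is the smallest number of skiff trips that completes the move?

9

Counting alone: each trip to the island takes at most 3 across and each return brings at least 1 back, so after t trips out (and t−1 returns) at most 3t − (t−1) of the 8 are across; that first reaches 8 at t = 4, so at least 7 crossings are needed.
The safety rule pushes this higher. Following every safe sequence of crossings, the most of the 8 that can be at the island as the skiff arrives there on crossing 7 is 7 — never all 8.
So no plan with fewer than 9 crossings exists, and this one achieves 9:
1. engineer Gold and reactor-core Gold cross → the island.
2. engineer Gold crosses ← the mainland.
3. engineer Gold, engineer Red, and reactor-core Red cross → the island.
4. engineer Gold and reactor-core Gold cross ← the mainland.
5. engineer Blue, engineer Gold, and engineer Green cross → the island.
6. reactor-core Red crosses ← the mainland.
7. reactor-core Gold and reactor-core Red cross → the island.
8. reactor-core Gold crosses ← the mainland.
9. reactor-core Blue, reactor-core Gold, and reactor-core Green cross → the island.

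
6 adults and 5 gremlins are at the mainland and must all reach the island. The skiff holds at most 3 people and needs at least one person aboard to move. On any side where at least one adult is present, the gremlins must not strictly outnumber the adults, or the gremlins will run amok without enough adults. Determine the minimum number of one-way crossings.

Counting alone: each trip to the island takes at most 3 across and each return brings at least 1 back, so after t trips out (and t−1 returns) at most 3t − (t−1) of the 11 are across; that first reaches 11 at t = 5, so at least 9 crossings are needed.
The plan below uses exactly 9 crossings, so it is optimal:
1. 3 gremlins → the island.  (the mainland: 6A 2G; the island: 0A 3G)
2. 1 gremlin ← the mainland.  (the mainland: 6A 3G; the island: 0A 2G)
3. 3 adults → the island.  (the mainland: 3A 3G; the island: 3A 2G)
4. 1 adult ← the mainland.  (the mainland: 4A 3G; the island: 2A 2G)
5. 2 adults and 1 gremlin → the island.  (the mainland: 2A 2G; the island: 4A 3G)
6. 1 adult ← the mainland.  (the mainland: 3A 2G; the island: 3A 3G)
7. 2 adults and 1 gremlin → the island.  (the mainland: 1A 1G; the island: 5A 4G)
8. 1 adult ← the mainland.  (the mainland: 2A 1G; the island: 4A 4G)
9. 2 adults and 1 gremlin → the island.  (the mainland: 0A 0G; the island: 6A 5G)

9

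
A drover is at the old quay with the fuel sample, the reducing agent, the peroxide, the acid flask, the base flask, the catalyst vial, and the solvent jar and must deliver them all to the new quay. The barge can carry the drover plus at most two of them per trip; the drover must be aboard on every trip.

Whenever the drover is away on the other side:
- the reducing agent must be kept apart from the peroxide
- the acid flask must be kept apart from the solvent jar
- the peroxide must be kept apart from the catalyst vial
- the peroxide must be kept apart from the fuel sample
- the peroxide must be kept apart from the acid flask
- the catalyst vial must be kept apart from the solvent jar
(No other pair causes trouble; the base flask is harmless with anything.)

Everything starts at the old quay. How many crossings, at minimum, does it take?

9

Counting alone: the drover can take at most 2 across per trip to the new quay, so moving all 7 needs at least 4 loaded trips out, with a return between consecutive ones — at least 7 crossings.
The safety rule pushes this higher. Following every safe sequence of crossings, the most of the 7 that can be at the new quay as the barge arrives there on crossing 7 is 6 — never all 7.
So no plan with fewer than 9 crossings exists, and this one achieves 9:
1. Drover goes to the new quay with the peroxide and the solvent jar.
2. Drover goes back to the old quay alone.
3. Drover goes to the new quay with the base flask.
4. Drover goes back to the old quay alone.
5. Drover goes to the new quay with the fuel sample and the reducing agent.
6. Drover goes back to the old quay with the peroxide.
7. Drover goes to the new quay with the acid flask and the catalyst vial.
8. Drover goes back to the old quay with the solvent jar.
9. Drover goes to the new quay with the peroxide and the solvent jar.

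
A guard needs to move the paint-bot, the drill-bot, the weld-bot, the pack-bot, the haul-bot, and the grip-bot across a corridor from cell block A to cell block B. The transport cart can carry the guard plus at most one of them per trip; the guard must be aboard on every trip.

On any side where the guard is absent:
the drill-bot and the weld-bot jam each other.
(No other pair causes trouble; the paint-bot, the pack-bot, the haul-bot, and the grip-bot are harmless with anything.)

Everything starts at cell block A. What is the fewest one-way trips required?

Counting alone: the guard can take at most 1 across per trip to cell block B, so moving all 6 needs at least 6 loaded trips out, with a return between consecutive ones — at least 11 crossings.
The plan below uses exactly 11 crossings, so it is optimal:
1. Guard goes to cell block B with the drill-bot.
2. Guard goes back to cell block A alone.
3. Guard goes to cell block B with the paint-bot.
4. Guard goes back to cell block A alone.
5. Guard goes to cell block B with the pack-bot.
6. Guard goes back to cell block A alone.
7. Guard goes to cell block B with the haul-bot.
8. Guard goes back to cell block A alone.
9. Guard goes to cell block B with the grip-bot.
10. Guard goes back to cell block A alone.
11. Guard goes to cell block B with the weld-bot.

11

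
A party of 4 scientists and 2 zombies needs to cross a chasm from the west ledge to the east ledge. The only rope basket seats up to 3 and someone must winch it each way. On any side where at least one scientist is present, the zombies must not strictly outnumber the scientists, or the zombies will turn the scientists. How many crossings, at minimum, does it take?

5

Counting alone: each trip to the east ledge takes at most 3 across and each return brings at least 1 back, so after t trips out (and t−1 returns) at most 3t − (t−1) of the 6 are across; that first reaches 6 at t = 3, so at least 5 crossings are needed.
The plan below uses exactly 5 crossings, so it is optimal:
1. 2 zombies → the east ledge.  (the west ledge: 4S 0Z; the east ledge: 0S 2Z)
2. 1 zombie ← the west ledge.  (the west ledge: 4S 1Z; the east ledge: 0S 1Z)
3. 2 scientists and 1 zombie → the east ledge.  (the west ledge: 2S 0Z; the east ledge: 2S 2Z)
4. 1 zombie ← the west ledge.  (the west ledge: 2S 1Z; the east ledge: 2S 1Z)
5. 2 scientists and 1 zombie → the east ledge.  (the west ledge: 0S 0Z; the east ledge: 4S 2Z)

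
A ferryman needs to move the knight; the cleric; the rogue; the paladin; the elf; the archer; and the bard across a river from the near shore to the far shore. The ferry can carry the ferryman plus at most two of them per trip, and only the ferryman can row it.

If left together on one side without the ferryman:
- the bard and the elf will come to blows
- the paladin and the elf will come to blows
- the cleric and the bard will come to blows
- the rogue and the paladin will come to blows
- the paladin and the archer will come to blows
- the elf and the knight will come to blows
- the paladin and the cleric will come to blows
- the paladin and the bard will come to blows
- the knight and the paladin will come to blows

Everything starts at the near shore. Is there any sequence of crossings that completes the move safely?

Whatever the first load, the items left behind include a forbidden pair without the ferryman. No opening move is safe, so no plan exists.

No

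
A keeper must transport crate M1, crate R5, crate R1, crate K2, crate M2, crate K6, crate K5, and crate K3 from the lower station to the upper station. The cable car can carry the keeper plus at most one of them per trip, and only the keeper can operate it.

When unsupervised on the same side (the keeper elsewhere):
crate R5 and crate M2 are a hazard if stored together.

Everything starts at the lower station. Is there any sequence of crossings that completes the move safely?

1. Keeper goes to the upper station with crate R5.  [the lower station: crate K2, crate K3, crate K5, crate K6, crate M1, crate M2, crate R1 | the upper station: crate R5]
2. Keeper goes back to the lower station alone.  [the lower station: crate K2, crate K3, crate K5, crate K6, crate M1, crate M2, crate R1 | the upper station: crate R5]
3. Keeper goes to the upper station with crate M1.  [the lower station: crate K2, crate K3, crate K5, crate K6, crate M2, crate R1 | the upper station: crate M1, crate R5]
4. Keeper goes back to the lower station alone.  [the lower station: crate K2, crate K3, crate K5, crate K6, crate M2, crate R1 | the upper station: crate M1, crate R5]
5. Keeper goes to the upper station with crate R1.  [the lower station: crate K2, crate K3, crate K5, crate K6, crate M2 | the upper station: crate M1, crate R1, crate R5]
6. Keeper goes back to the lower station alone.  [the lower station: crate K2, crate K3, crate K5, crate K6, crate M2 | the upper station: crate M1, crate R1, crate R5]
7. Keeper goes to the upper station with crate K2.  [the lower station: crate K3, crate K5, crate K6, crate M2 | the upper station: crate K2, crate M1, crate R1, crate R5]
8. Keeper goes back to the lower station alone.  [the lower station: crate K3, crate K5, crate K6, crate M2 | the upper station: crate K2, crate M1, crate R1, crate R5]
9. Keeper goes to the upper station with crate K6.  [the lower station: crate K3, crate K5, crate M2 | the upper station: crate K2, crate K6, crate M1, crate R1, crate R5]
10. Keeper goes back to the lower station alone.  [the lower station: crate K3, crate K5, crate M2 | the upper station: crate K2, crate K6, crate M1, crate R1, crate R5]
11. Keeper goes to the upper station with crate K5.  [the lower station: crate K3, crate M2 | the upper station: crate K2, crate K5, crate K6, crate M1, crate R1, crate R5]
12. Keeper goes back to the lower station alone.  [the lower station: crate K3, crate M2 | the upper station: crate K2, crate K5, crate K6, crate M1, crate R1, crate R5]
13. Keeper goes to the upper station with crate K3.  [the lower station: crate M2 | the upper station: crate K2, crate K3, crate K5, crate K6, crate M1, crate R1, crate R5]
14. Keeper goes back to the lower station alone.  [the lower station: crate M2 | the upper station: crate K2, crate K3, crate K5, crate K6, crate M1, crate R1, crate R5]
15. Keeper goes to the upper station with crate M2.  [the lower station: — | the upper station: crate K2, crate K3, crate K5, crate K6, crate M1, crate M2, crate R1, crate R5]

Yes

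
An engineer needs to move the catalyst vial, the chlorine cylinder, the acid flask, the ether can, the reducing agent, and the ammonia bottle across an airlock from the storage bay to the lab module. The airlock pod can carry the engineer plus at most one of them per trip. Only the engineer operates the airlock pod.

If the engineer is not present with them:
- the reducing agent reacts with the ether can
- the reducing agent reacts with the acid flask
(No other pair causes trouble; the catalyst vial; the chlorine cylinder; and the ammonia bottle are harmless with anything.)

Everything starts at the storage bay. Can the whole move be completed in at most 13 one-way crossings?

Yes

Yes — this plan uses 13 crossings (≤ 13):
1. Engineer goes to the lab module with the reducing agent.
2. Engineer goes back to the storage bay alone.
3. Engineer goes to the lab module with the catalyst vial.
4. Engineer goes back to the storage bay alone.
5. Engineer goes to the lab module with the chlorine cylinder.
6. Engineer goes back to the storage bay alone.
7. Engineer goes to the lab module with the acid flask.
8. Engineer goes back to the storage bay with the reducing agent.
9. Engineer goes to the lab module with the ether can.
10. Engineer goes back to the storage bay alone.
11. Engineer goes to the lab module with the ammonia bottle.
12. Engineer goes back to the storage bay alone.
13. Engineer goes to the lab module with the reducing agent.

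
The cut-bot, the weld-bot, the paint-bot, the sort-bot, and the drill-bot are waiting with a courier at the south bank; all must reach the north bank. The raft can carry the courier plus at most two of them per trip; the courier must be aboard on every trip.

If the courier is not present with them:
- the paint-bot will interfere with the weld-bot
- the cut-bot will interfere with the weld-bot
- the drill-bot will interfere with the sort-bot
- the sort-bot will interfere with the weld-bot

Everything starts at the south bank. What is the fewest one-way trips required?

5

Counting alone: the courier can take at most 2 across per trip to the north bank, so moving all 5 needs at least 3 loaded trips out, with a return between consecutive ones — at least 5 crossings.
The plan below uses exactly 5 crossings, so it is optimal:
1. Courier goes to the north bank with the sort-bot and the weld-bot.
2. Courier goes back to the south bank with the weld-bot.
3. Courier goes to the north bank with the cut-bot and the paint-bot.
4. Courier goes back to the south bank alone.
5. Courier goes to the north bank with the drill-bot and the weld-bot.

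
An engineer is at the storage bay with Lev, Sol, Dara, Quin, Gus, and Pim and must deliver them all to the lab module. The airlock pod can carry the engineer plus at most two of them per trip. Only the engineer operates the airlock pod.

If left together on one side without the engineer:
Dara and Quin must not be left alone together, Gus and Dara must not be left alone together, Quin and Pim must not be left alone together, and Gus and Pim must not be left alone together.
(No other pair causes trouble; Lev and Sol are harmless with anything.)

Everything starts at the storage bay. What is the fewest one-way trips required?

5

Counting alone: the engineer can take at most 2 across per trip to the lab module, so moving all 6 needs at least 3 loaded trips out, with a return between consecutive ones — at least 5 crossings.
The plan below uses exactly 5 crossings, so it is optimal:
1. Engineer goes to the lab module with Dara and Pim.
2. Engineer goes back to the storage bay alone.
3. Engineer goes to the lab module with Lev and Sol.
4. Engineer goes back to the storage bay alone.
5. Engineer goes to the lab module with Gus and Quin.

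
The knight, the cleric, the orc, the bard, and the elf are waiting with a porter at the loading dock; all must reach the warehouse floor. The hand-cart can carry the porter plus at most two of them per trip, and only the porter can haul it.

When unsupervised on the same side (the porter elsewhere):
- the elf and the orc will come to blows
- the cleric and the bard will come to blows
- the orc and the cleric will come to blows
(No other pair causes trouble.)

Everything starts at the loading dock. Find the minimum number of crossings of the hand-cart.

Counting alone: the porter can take at most 2 across per trip to the warehouse floor, so moving all 5 needs at least 3 loaded trips out, with a return between consecutive ones — at least 5 crossings.
The plan below uses exactly 5 crossings, so it is optimal:
1. Porter goes to the warehouse floor with the cleric and the orc.
2. Porter goes back to the loading dock with the cleric.
3. Porter goes to the warehouse floor with the bard and the knight.
4. Porter goes back to the loading dock alone.
5. Porter goes to the warehouse floor with the cleric and the elf.

5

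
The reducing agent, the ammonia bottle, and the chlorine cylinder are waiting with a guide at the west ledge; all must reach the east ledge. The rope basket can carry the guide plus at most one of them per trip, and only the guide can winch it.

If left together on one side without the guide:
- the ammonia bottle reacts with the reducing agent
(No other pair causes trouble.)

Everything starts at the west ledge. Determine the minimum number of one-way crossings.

5

Counting alone: the guide can take at most 1 across per trip to the east ledge, so moving all 3 needs at least 3 loaded trips out, with a return between consecutive ones — at least 5 crossings.
The plan below uses exactly 5 crossings, so it is optimal:
1. Guide goes to the east ledge with the reducing agent.
2. Guide goes back to the west ledge alone.
3. Guide goes to the east ledge with the chlorine cylinder.
4. Guide goes back to the west ledge alone.
5. Guide goes to the east ledge with the ammonia bottle.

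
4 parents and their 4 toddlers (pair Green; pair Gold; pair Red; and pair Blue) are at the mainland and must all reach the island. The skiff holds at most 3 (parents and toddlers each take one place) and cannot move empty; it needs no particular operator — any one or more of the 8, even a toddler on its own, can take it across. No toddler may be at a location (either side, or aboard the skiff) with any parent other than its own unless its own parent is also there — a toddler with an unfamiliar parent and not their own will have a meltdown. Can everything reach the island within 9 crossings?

Yes — this plan uses 9 crossings (≤ 9):
1. parent Green and toddler Green cross → the island.
2. parent Green crosses ← the mainland.
3. parent Gold, parent Green, and toddler Gold cross → the island.
4. parent Green and toddler Green cross ← the mainland.
5. parent Blue, parent Green, and parent Red cross → the island.
6. toddler Gold crosses ← the mainland.
7. toddler Gold and toddler Green cross → the island.
8. toddler Green crosses ← the mainland.
9. toddler Blue, toddler Green, and toddler Red cross → the island.

Yes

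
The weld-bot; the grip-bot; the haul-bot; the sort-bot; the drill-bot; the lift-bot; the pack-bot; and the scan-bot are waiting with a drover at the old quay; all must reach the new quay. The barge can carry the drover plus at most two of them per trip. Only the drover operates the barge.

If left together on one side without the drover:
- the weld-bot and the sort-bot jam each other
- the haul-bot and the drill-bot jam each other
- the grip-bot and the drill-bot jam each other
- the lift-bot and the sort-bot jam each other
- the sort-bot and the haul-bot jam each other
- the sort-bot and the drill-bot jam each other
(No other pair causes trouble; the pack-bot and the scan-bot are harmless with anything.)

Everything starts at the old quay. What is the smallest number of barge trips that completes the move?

Counting alone: the drover can take at most 2 across per trip to the new quay, so moving all 8 needs at least 4 loaded trips out, with a return between consecutive ones — at least 7 crossings.
The safety rule pushes this higher. Following every safe sequence of crossings, the most of the 8 that can be at the new quay as the barge arrives there on crossings 7, 9, 11 is 5, 6, 7 respectively — never all 8.
So no plan with fewer than 13 crossings exists, and this one achieves 13:
1. Drover goes to the new quay with the drill-bot and the sort-bot.
2. Drover goes back to the old quay with the sort-bot.
3. Drover goes to the new quay with the sort-bot and the weld-bot.
4. Drover goes back to the old quay with the sort-bot.
5. Drover goes to the new quay with the haul-bot and the lift-bot.
6. Drover goes back to the old quay with the haul-bot.
7. Drover goes to the new quay with the grip-bot and the haul-bot.
8. Drover goes back to the old quay with the drill-bot.
9. Drover goes to the new quay with the pack-bot and the sort-bot.
10. Drover goes back to the old quay with the sort-bot.
11. Drover goes to the new quay with the scan-bot and the sort-bot.
12. Drover goes back to the old quay with the sort-bot.
13. Drover goes to the new quay with the drill-bot and the sort-bot.

13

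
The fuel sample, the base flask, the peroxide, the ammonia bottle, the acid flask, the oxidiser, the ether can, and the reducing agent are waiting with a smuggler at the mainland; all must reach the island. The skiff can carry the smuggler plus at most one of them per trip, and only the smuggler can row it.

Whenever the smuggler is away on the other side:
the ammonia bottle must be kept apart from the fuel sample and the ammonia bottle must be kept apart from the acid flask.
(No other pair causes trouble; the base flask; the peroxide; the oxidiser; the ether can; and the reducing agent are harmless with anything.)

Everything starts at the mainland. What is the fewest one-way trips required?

17

Counting alone: the smuggler can take at most 1 across per trip to the island, so moving all 8 needs at least 8 loaded trips out, with a return between consecutive ones — at least 15 crossings.
The safety rule pushes this higher. Following every safe sequence of crossings, the most of the 8 that can be at the island as the skiff arrives there on crossing 15 is 7 — never all 8.
So no plan with fewer than 17 crossings exists, and this one achieves 17:
1. Smuggler goes to the island with the ammonia bottle.  [the mainland: the acid flask, the base flask, the ether can, the fuel sample, the oxidiser, the peroxide, the reducing agent | the island: the ammonia bottle]
2. Smuggler goes back to the mainland alone.  [the mainland: the acid flask, the base flask, the ether can, the fuel sample, the oxidiser, the peroxide, the reducing agent | the island: the ammonia bottle]
3. Smuggler goes to the island with the fuel sample.  [the mainland: the acid flask, the base flask, the ether can, the oxidiser, the peroxide, the reducing agent | the island: the ammonia bottle, the fuel sample]
4. Smuggler goes back to the mainland with the ammonia bottle.  [the mainland: the acid flask, the ammonia bottle, the base flask, the ether can, the oxidiser, the peroxide, the reducing agent | the island: the fuel sample]
5. Smuggler goes to the island with the acid flask.  [the mainland: the ammonia bottle, the base flask, the ether can, the oxidiser, the peroxide, the reducing agent | the island: the acid flask, the fuel sample]
6. Smuggler goes back to the mainland alone.  [the mainland: the ammonia bottle, the base flask, the ether can, the oxidiser, the peroxide, the reducing agent | the island: the acid flask, the fuel sample]
7. Smuggler goes to the island with the base flask.  [the mainland: the ammonia bottle, the ether can, the oxidiser, the peroxide, the reducing agent | the island: the acid flask, the base flask, the fuel sample]
8. Smuggler goes back to the mainland alone.  [the mainland: the ammonia bottle, the ether can, the oxidiser, the peroxide, the reducing agent | the island: the acid flask, the base flask, the fuel sample]
9. Smuggler goes to the island with the peroxide.  [the mainland: the ammonia bottle, the ether can, the oxidiser, the reducing agent | the island: the acid flask, the base flask, the fuel sample, the peroxide]
10. Smuggler goes back to the mainland alone.  [the mainland: the ammonia bottle, the ether can, the oxidiser, the reducing agent | the island: the acid flask, the base flask, the fuel sample, the peroxide]
11. Smuggler goes to the island with the oxidiser.  [the mainland: the ammonia bottle, the ether can, the reducing agent | the island: the acid flask, the base flask, the fuel sample, the oxidiser, the peroxide]
12. Smuggler goes back to the mainland alone.  [the mainland: the ammonia bottle, the ether can, the reducing agent | the island: the acid flask, the base flask, the fuel sample, the oxidiser, the peroxide]
13. Smuggler goes to the island with the ether can.  [the mainland: the ammonia bottle, the reducing agent | the island: the acid flask, the base flask, the ether can, the fuel sample, the oxidiser, the peroxide]
14. Smuggler goes back to the mainland alone.  [the mainland: the ammonia bottle, the reducing agent | the island: the acid flask, the base flask, the ether can, the fuel sample, the oxidiser, the peroxide]
15. Smuggler goes to the island with the reducing agent.  [the mainland: the ammonia bottle | the island: the acid flask, the base flask, the ether can, the fuel sample, the oxidiser, the peroxide, the reducing agent]
16. Smuggler goes back to the mainland alone.  [the mainland: the ammonia bottle | the island: the acid flask, the base flask, the ether can, the fuel sample, the oxidiser, the peroxide, the reducing agent]
17. Smuggler goes to the island with the ammonia bottle.  [the mainland: — | the island: the acid flask, the ammonia bottle, the base flask, the ether can, the fuel sample, the oxidiser, the peroxide, the reducing agent]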